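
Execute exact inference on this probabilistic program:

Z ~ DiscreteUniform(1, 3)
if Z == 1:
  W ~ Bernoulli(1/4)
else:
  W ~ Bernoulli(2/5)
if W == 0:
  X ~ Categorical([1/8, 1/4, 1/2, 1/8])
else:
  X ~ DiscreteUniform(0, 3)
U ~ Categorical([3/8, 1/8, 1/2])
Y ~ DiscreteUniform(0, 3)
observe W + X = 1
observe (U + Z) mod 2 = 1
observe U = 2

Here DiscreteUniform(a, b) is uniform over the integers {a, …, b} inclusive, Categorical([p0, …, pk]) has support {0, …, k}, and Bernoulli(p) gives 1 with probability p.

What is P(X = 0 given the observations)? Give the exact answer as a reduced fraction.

P(X = 0 | obs) = 13/40

Enumerate traces; 16 have nonzero weight after conditioning:
  (Z=1, W=0, X=1, U=2, Y=0) weight 1/128
  (Z=1, W=0, X=1, U=2, Y=1) weight 1/128
  (Z=1, W=0, X=1, U=2, Y=2) weight 1/128
  (Z=1, W=0, X=1, U=2, Y=3) weight 1/128
  (Z=1, W=1, X=0, U=2, Y=0) weight 1/384
  (Z=1, W=1, X=0, U=2, Y=1) weight 1/384
  (Z=1, W=1, X=0, U=2, Y=2) weight 1/384
  (Z=1, W=1, X=0, U=2, Y=3) weight 1/384
  … 8 more
Group by X:
  weight(X=0) = 13/480
  weight(X=1) = 9/160
Total weight = 13/480 + 9/160 = 1/12
P(X=0 | obs) = 13/480 / 1/12 = 13/40
P(X=1 | obs) = 9/160 / 1/12 = 27/40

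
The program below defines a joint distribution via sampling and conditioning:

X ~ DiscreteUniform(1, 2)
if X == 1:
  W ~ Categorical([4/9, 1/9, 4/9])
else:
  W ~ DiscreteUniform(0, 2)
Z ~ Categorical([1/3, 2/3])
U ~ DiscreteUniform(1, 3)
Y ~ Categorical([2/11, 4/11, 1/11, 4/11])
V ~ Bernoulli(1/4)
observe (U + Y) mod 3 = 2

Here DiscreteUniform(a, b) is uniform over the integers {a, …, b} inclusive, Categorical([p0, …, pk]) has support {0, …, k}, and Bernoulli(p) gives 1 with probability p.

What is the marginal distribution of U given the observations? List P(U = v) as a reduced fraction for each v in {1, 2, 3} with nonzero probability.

Enumerate traces; 96 have nonzero weight after conditioning:
  (X=1, W=0, Z=0, U=1, Y=1, V=0) weight 2/297
  (X=1, W=0, Z=0, U=1, Y=1, V=1) weight 2/891
  (X=1, W=0, Z=0, U=2, Y=0, V=0) weight 1/297
  (X=1, W=0, Z=0, U=2, Y=0, V=1) weight 1/891
  (X=1, W=0, Z=0, U=2, Y=3, V=0) weight 2/297
  (X=1, W=0, Z=0, U=2, Y=3, V=1) weight 2/891
  (X=1, W=0, Z=0, U=3, Y=2, V=0) weight 1/594
  (X=1, W=0, Z=0, U=3, Y=2, V=1) weight 1/1782
  … 88 more
Group by U:
  weight(U=1) = 4/33
  weight(U=2) = 2/11
  weight(U=3) = 1/33
Total weight = 4/33 + 2/11 + 1/33 = 1/3
P(U=1 | obs) = 4/33 / 1/3 = 4/11
P(U=2 | obs) = 2/11 / 1/3 = 6/11
P(U=3 | obs) = 1/33 / 1/3 = 1/11

P(U=1) = 4/11, P(U=2) = 6/11, P(U=3) = 1/11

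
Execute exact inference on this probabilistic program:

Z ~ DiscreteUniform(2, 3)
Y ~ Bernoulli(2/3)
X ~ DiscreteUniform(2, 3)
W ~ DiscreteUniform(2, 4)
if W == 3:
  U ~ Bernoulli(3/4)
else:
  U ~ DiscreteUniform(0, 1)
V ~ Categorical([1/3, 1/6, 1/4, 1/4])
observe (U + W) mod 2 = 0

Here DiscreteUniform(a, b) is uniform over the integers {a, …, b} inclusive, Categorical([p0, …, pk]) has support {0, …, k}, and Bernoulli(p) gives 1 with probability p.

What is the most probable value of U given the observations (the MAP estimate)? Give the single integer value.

argmax_v P(U = v | obs) = 0

Enumerate traces; 96 have nonzero weight after conditioning:
  (Z=2, Y=0, X=2, W=2, U=0, V=0) weight 1/216
  (Z=2, Y=0, X=2, W=2, U=0, V=1) weight 1/432
  (Z=2, Y=0, X=2, W=2, U=0, V=2) weight 1/288
  (Z=2, Y=0, X=2, W=2, U=0, V=3) weight 1/288
  (Z=2, Y=0, X=2, W=3, U=1, V=0) weight 1/144
  (Z=2, Y=0, X=2, W=3, U=1, V=1) weight 1/288
  (Z=2, Y=0, X=2, W=3, U=1, V=2) weight 1/192
  (Z=2, Y=0, X=2, W=3, U=1, V=3) weight 1/192
  … 88 more
Group by U:
  weight(U=0) = 1/3
  weight(U=1) = 1/4
Total weight = 1/3 + 1/4 = 7/12
P(U=0 | obs) = 1/3 / 7/12 = 4/7
P(U=1 | obs) = 1/4 / 7/12 = 3/7
argmax = 0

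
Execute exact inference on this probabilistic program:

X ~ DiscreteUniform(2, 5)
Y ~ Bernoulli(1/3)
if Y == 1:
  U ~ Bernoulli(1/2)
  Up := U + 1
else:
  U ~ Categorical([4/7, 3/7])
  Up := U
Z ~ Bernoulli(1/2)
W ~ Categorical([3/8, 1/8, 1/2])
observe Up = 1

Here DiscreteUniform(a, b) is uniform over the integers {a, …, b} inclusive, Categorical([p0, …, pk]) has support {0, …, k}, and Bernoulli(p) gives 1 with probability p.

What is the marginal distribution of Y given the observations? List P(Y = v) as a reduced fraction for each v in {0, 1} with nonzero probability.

P(Y=0) = 12/19, P(Y=1) = 7/19

Enumerate traces; 48 have nonzero weight after conditioning:
  (X=2, Y=0, U=1, Z=0, W=0) weight 3/224
  (X=2, Y=0, U=1, Z=0, W=1) weight 1/224
  (X=2, Y=0, U=1, Z=0, W=2) weight 1/56
  (X=2, Y=0, U=1, Z=1, W=0) weight 3/224
  (X=2, Y=0, U=1, Z=1, W=1) weight 1/224
  (X=2, Y=0, U=1, Z=1, W=2) weight 1/56
  (X=2, Y=1, U=0, Z=0, W=0) weight 1/128
  (X=2, Y=1, U=0, Z=0, W=1) weight 1/384
  … 40 more
Group by Y:
  weight(Y=0) = 2/7
  weight(Y=1) = 1/6
Total weight = 2/7 + 1/6 = 19/42
P(Y=0 | obs) = 2/7 / 19/42 = 12/19
P(Y=1 | obs) = 1/6 / 19/42 = 7/19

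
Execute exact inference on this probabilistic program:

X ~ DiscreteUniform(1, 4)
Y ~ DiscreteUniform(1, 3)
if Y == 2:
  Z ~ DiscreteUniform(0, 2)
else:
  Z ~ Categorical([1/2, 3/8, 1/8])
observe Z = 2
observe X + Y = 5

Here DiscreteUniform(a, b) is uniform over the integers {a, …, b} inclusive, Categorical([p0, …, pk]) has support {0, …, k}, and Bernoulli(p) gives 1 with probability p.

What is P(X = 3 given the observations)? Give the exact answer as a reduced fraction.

P(X = 3 | obs) = 4/7

Enumerate traces; 3 have nonzero weight after conditioning:
  (X=2, Y=3, Z=2) weight 1/96
  (X=3, Y=2, Z=2) weight 1/36
  (X=4, Y=1, Z=2) weight 1/96
Group by X:
  weight(X=2) = 1/96
  weight(X=3) = 1/36
  weight(X=4) = 1/96
Total weight = 1/96 + 1/36 + 1/96 = 7/144
P(X=2 | obs) = 1/96 / 7/144 = 3/14
P(X=3 | obs) = 1/36 / 7/144 = 4/7
P(X=4 | obs) = 1/96 / 7/144 = 3/14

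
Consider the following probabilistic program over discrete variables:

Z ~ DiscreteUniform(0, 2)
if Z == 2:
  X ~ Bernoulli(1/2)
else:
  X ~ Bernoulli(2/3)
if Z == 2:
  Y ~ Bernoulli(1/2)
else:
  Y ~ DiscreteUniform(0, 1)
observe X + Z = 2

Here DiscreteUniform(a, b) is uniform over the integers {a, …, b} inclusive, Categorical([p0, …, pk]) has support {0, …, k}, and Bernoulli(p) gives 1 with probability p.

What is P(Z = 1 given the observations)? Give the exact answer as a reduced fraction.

Enumerate traces; 4 have nonzero weight after conditioning:
  (Z=1, X=1, Y=0) weight 1/9
  (Z=1, X=1, Y=1) weight 1/9
  (Z=2, X=0, Y=0) weight 1/12
  (Z=2, X=0, Y=1) weight 1/12
Group by Z:
  weight(Z=1) = 2/9
  weight(Z=2) = 1/6
Total weight = 2/9 + 1/6 = 7/18
P(Z=1 | obs) = 2/9 / 7/18 = 4/7
P(Z=2 | obs) = 1/6 / 7/18 = 3/7

P(Z = 1 | obs) = 4/7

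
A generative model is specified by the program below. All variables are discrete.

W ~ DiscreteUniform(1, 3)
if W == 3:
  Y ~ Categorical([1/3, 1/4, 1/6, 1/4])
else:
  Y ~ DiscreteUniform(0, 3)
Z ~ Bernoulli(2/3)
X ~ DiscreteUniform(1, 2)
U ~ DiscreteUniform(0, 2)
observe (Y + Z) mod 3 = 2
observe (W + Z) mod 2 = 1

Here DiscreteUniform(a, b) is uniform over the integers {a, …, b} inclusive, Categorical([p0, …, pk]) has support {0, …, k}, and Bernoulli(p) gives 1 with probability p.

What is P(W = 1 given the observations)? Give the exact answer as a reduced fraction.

Enumerate traces; 18 have nonzero weight after conditioning:
  (W=1, Y=2, Z=0, X=1, U=0) weight 1/216
  (W=1, Y=2, Z=0, X=1, U=1) weight 1/216
  (W=1, Y=2, Z=0, X=1, U=2) weight 1/216
  (W=1, Y=2, Z=0, X=2, U=0) weight 1/216
  (W=1, Y=2, Z=0, X=2, U=1) weight 1/216
  (W=1, Y=2, Z=0, X=2, U=2) weight 1/216
  (W=2, Y=1, Z=1, X=1, U=0) weight 1/108
  (W=2, Y=1, Z=1, X=1, U=1) weight 1/108
  (W=3, Y=2, Z=0, X=1, U=0) weight 1/324
  … 9 more
Group by W:
  weight(W=1) = 1/36
  weight(W=2) = 1/18
  weight(W=3) = 1/54
Total weight = 1/36 + 1/18 + 1/54 = 11/108
P(W=1 | obs) = 1/36 / 11/108 = 3/11
P(W=2 | obs) = 1/18 / 11/108 = 6/11
P(W=3 | obs) = 1/54 / 11/108 = 2/11

P(W = 1 | obs) = 3/11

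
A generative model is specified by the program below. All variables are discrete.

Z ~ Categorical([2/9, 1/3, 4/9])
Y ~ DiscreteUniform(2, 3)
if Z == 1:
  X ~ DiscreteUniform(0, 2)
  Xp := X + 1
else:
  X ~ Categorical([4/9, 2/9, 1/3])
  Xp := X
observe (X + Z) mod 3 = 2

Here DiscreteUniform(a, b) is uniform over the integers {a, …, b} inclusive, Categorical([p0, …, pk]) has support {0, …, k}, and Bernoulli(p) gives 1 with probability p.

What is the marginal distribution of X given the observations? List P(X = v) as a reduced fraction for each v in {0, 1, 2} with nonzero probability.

Enumerate traces; 6 have nonzero weight after conditioning:
  (Z=0, Y=2, X=2) weight 1/27
  (Z=0, Y=3, X=2) weight 1/27
  (Z=1, Y=2, X=1) weight 1/18
  (Z=1, Y=3, X=1) weight 1/18
  (Z=2, Y=2, X=0) weight 8/81
  (Z=2, Y=3, X=0) weight 8/81
Group by X:
  weight(X=0) = 16/81
  weight(X=1) = 1/9
  weight(X=2) = 2/27
Total weight = 16/81 + 1/9 + 2/27 = 31/81
P(X=0 | obs) = 16/81 / 31/81 = 16/31
P(X=1 | obs) = 1/9 / 31/81 = 9/31
P(X=2 | obs) = 2/27 / 31/81 = 6/31

P(X=0) = 16/31, P(X=1) = 9/31, P(X=2) = 6/31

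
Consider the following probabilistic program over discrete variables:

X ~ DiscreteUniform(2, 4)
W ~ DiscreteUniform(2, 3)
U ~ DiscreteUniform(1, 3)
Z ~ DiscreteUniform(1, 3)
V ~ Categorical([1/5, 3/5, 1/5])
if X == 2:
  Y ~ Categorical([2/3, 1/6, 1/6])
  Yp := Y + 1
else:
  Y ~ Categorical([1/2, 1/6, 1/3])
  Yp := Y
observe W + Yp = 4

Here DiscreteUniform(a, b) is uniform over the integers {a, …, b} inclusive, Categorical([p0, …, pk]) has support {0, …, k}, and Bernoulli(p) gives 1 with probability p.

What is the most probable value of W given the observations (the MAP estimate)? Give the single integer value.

Enumerate traces; 162 have nonzero weight after conditioning:
  (X=2, W=2, U=1, Z=1, V=0, Y=1) weight 1/1620
  (X=2, W=2, U=1, Z=1, V=1, Y=1) weight 1/540
  (X=2, W=2, U=1, Z=1, V=2, Y=1) weight 1/1620
  (X=2, W=2, U=1, Z=2, V=0, Y=1) weight 1/1620
  (X=2, W=2, U=1, Z=2, V=1, Y=1) weight 1/540
  (X=2, W=2, U=1, Z=2, V=2, Y=1) weight 1/1620
  (X=2, W=2, U=1, Z=3, V=0, Y=1) weight 1/1620
  (X=2, W=2, U=1, Z=3, V=1, Y=1) weight 1/540
  (X=2, W=3, U=1, Z=1, V=0, Y=0) weight 1/405
  … 153 more
Group by W:
  weight(W=2) = 5/36
  weight(W=3) = 1/6
Total weight = 5/36 + 1/6 = 11/36
P(W=2 | obs) = 5/36 / 11/36 = 5/11
P(W=3 | obs) = 1/6 / 11/36 = 6/11
argmax = 3

argmax_v P(W = v | obs) = 3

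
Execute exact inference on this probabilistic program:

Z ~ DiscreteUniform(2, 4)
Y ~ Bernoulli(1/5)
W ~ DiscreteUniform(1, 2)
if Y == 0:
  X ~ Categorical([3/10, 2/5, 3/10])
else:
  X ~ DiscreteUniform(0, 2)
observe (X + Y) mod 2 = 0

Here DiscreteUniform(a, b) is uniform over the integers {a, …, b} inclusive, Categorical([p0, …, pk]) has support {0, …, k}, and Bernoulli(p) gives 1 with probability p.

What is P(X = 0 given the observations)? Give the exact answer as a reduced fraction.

P(X = 0 | obs) = 18/41

Enumerate traces; 18 have nonzero weight after conditioning:
  (Z=2, Y=0, W=1, X=0) weight 1/25
  (Z=2, Y=0, W=1, X=2) weight 1/25
  (Z=2, Y=0, W=2, X=0) weight 1/25
  (Z=2, Y=0, W=2, X=2) weight 1/25
  (Z=2, Y=1, W=1, X=1) weight 1/90
  (Z=2, Y=1, W=2, X=1) weight 1/90
  (Z=3, Y=0, W=1, X=0) weight 1/25
  (Z=3, Y=0, W=1, X=2) weight 1/25
  … 10 more
Group by X:
  weight(X=0) = 6/25
  weight(X=1) = 1/15
  weight(X=2) = 6/25
Total weight = 6/25 + 1/15 + 6/25 = 41/75
P(X=0 | obs) = 6/25 / 41/75 = 18/41
P(X=1 | obs) = 1/15 / 41/75 = 5/41
P(X=2 | obs) = 6/25 / 41/75 = 18/41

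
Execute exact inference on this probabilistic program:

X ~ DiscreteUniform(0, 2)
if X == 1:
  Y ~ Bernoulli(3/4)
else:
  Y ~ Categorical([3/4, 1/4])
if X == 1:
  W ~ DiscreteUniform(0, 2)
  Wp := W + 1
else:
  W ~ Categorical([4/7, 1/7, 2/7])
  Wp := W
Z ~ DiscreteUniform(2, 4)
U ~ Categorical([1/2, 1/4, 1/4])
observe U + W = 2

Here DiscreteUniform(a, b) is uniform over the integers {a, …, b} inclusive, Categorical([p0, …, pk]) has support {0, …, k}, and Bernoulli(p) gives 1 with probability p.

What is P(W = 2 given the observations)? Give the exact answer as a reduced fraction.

Enumerate traces; 54 have nonzero weight after conditioning:
  (X=0, Y=0, W=0, Z=2, U=2) weight 1/84
  (X=0, Y=0, W=0, Z=3, U=2) weight 1/84
  (X=0, Y=0, W=0, Z=4, U=2) weight 1/84
  (X=0, Y=0, W=1, Z=2, U=1) weight 1/336
  (X=0, Y=0, W=1, Z=3, U=1) weight 1/336
  (X=0, Y=0, W=1, Z=4, U=1) weight 1/336
  (X=0, Y=0, W=2, Z=2, U=0) weight 1/84
  (X=0, Y=0, W=2, Z=3, U=0) weight 1/84
  … 46 more
Group by W:
  weight(W=0) = 31/252
  weight(W=1) = 13/252
  weight(W=2) = 19/126
Total weight = 31/252 + 13/252 + 19/126 = 41/126
P(W=0 | obs) = 31/252 / 41/126 = 31/82
P(W=1 | obs) = 13/252 / 41/126 = 13/82
P(W=2 | obs) = 19/126 / 41/126 = 19/41

P(W = 2 | obs) = 19/41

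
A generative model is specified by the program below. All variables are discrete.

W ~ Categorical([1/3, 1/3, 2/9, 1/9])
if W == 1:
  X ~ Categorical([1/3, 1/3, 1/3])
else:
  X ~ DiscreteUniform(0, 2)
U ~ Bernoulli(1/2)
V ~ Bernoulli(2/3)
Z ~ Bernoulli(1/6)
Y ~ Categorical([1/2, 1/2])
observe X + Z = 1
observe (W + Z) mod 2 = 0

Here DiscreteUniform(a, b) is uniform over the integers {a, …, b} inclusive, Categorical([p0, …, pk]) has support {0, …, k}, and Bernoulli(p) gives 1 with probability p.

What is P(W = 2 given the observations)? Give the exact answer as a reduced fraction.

P(W = 2 | obs) = 10/29

Enumerate traces; 32 have nonzero weight after conditioning:
  (W=0, X=1, U=0, V=0, Z=0, Y=0) weight 5/648
  (W=0, X=1, U=0, V=0, Z=0, Y=1) weight 5/648
  (W=0, X=1, U=0, V=1, Z=0, Y=0) weight 5/324
  (W=0, X=1, U=0, V=1, Z=0, Y=1) weight 5/324
  (W=0, X=1, U=1, V=0, Z=0, Y=0) weight 5/648
  (W=0, X=1, U=1, V=0, Z=0, Y=1) weight 5/648
  (W=0, X=1, U=1, V=1, Z=0, Y=0) weight 5/324
  (W=0, X=1, U=1, V=1, Z=0, Y=1) weight 5/324
  (W=1, X=0, U=0, V=0, Z=1, Y=0) weight 1/648
  (W=2, X=1, U=0, V=0, Z=0, Y=0) weight 5/972
  … 22 more
Group by W:
  weight(W=0) = 5/54
  weight(W=1) = 1/54
  weight(W=2) = 5/81
  weight(W=3) = 1/162
Total weight = 5/54 + 1/54 + 5/81 + 1/162 = 29/162
P(W=0 | obs) = 5/54 / 29/162 = 15/29
P(W=1 | obs) = 1/54 / 29/162 = 3/29
P(W=2 | obs) = 5/81 / 29/162 = 10/29
P(W=3 | obs) = 1/162 / 29/162 = 1/29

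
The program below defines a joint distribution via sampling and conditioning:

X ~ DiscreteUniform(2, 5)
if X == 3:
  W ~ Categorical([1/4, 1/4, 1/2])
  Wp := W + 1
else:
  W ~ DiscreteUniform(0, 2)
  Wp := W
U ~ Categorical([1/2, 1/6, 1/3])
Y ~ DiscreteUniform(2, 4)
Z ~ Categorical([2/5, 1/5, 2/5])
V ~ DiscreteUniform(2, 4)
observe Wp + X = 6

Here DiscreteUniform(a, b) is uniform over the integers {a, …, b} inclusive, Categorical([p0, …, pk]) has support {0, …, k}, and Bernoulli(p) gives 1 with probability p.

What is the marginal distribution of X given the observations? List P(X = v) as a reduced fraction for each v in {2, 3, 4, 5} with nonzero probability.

Enumerate traces; 243 have nonzero weight after conditioning:
  (X=3, W=2, U=0, Y=2, Z=0, V=2) weight 1/360
  (X=3, W=2, U=0, Y=2, Z=0, V=3) weight 1/360
  (X=3, W=2, U=0, Y=2, Z=0, V=4) weight 1/360
  (X=3, W=2, U=0, Y=2, Z=1, V=2) weight 1/720
  (X=3, W=2, U=0, Y=2, Z=1, V=3) weight 1/720
  (X=3, W=2, U=0, Y=2, Z=1, V=4) weight 1/720
  (X=3, W=2, U=0, Y=2, Z=2, V=2) weight 1/360
  (X=3, W=2, U=0, Y=2, Z=2, V=3) weight 1/360
  (X=4, W=2, U=0, Y=2, Z=0, V=2) weight 1/540
  (X=5, W=1, U=0, Y=2, Z=0, V=2) weight 1/540
  … 233 more
Group by X:
  weight(X=3) = 1/8
  weight(X=4) = 1/12
  weight(X=5) = 1/12
Total weight = 1/8 + 1/12 + 1/12 = 7/24
P(X=3 | obs) = 1/8 / 7/24 = 3/7
P(X=4 | obs) = 1/12 / 7/24 = 2/7
P(X=5 | obs) = 1/12 / 7/24 = 2/7

P(X=3) = 3/7, P(X=4) = 2/7, P(X=5) = 2/7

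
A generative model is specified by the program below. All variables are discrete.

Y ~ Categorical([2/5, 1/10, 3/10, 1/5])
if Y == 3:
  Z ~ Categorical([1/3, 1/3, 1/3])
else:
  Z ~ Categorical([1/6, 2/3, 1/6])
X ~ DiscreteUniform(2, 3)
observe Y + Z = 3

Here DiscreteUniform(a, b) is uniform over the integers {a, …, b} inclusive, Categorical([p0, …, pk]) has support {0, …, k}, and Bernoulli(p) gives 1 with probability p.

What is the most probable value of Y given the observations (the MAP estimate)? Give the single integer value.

Enumerate traces; 6 have nonzero weight after conditioning:
  (Y=1, Z=2, X=2) weight 1/120
  (Y=1, Z=2, X=3) weight 1/120
  (Y=2, Z=1, X=2) weight 1/10
  (Y=2, Z=1, X=3) weight 1/10
  (Y=3, Z=0, X=2) weight 1/30
  (Y=3, Z=0, X=3) weight 1/30
Group by Y:
  weight(Y=1) = 1/60
  weight(Y=2) = 1/5
  weight(Y=3) = 1/15
Total weight = 1/60 + 1/5 + 1/15 = 17/60
P(Y=1 | obs) = 1/60 / 17/60 = 1/17
P(Y=2 | obs) = 1/5 / 17/60 = 12/17
P(Y=3 | obs) = 1/15 / 17/60 = 4/17
argmax = 2

argmax_v P(Y = v | obs) = 2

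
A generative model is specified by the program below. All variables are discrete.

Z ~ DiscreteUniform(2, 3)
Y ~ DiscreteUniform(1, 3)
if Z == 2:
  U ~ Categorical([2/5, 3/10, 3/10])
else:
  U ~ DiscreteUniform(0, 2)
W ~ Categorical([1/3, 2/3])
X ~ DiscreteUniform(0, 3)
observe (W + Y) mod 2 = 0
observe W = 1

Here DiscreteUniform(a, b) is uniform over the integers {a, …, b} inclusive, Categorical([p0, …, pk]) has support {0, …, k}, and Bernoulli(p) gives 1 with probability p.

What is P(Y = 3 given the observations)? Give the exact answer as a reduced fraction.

P(Y = 3 | obs) = 1/2

Enumerate traces; 48 have nonzero weight after conditioning:
  (Z=2, Y=1, U=0, W=1, X=0) weight 1/90
  (Z=2, Y=1, U=0, W=1, X=1) weight 1/90
  (Z=2, Y=1, U=0, W=1, X=2) weight 1/90
  (Z=2, Y=1, U=0, W=1, X=3) weight 1/90
  (Z=2, Y=1, U=1, W=1, X=0) weight 1/120
  (Z=2, Y=1, U=1, W=1, X=1) weight 1/120
  (Z=2, Y=1, U=1, W=1, X=2) weight 1/120
  (Z=2, Y=1, U=1, W=1, X=3) weight 1/120
  (Z=2, Y=3, U=0, W=1, X=0) weight 1/90
  … 39 more
Group by Y:
  weight(Y=1) = 2/9
  weight(Y=3) = 2/9
Total weight = 2/9 + 2/9 = 4/9
P(Y=1 | obs) = 2/9 / 4/9 = 1/2
P(Y=3 | obs) = 2/9 / 4/9 = 1/2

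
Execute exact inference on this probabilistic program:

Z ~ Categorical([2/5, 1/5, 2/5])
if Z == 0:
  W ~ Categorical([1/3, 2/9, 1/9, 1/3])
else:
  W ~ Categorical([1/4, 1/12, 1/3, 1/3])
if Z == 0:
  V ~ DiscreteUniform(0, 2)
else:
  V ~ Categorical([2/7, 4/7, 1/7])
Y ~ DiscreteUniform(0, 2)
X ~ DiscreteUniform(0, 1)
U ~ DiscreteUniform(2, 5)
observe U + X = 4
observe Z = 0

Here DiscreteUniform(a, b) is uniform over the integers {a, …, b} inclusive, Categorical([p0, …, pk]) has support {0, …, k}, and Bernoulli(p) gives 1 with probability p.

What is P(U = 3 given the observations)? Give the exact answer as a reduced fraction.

P(U = 3 | obs) = 1/2

Enumerate traces; 72 have nonzero weight after conditioning:
  (Z=0, W=0, V=0, Y=0, X=0, U=4) weight 1/540
  (Z=0, W=0, V=0, Y=0, X=1, U=3) weight 1/540
  (Z=0, W=0, V=0, Y=1, X=0, U=4) weight 1/540
  (Z=0, W=0, V=0, Y=1, X=1, U=3) weight 1/540
  (Z=0, W=0, V=0, Y=2, X=0, U=4) weight 1/540
  (Z=0, W=0, V=0, Y=2, X=1, U=3) weight 1/540
  (Z=0, W=0, V=1, Y=0, X=0, U=4) weight 1/540
  (Z=0, W=0, V=1, Y=0, X=1, U=3) weight 1/540
  … 64 more
Group by U:
  weight(U=3) = 1/20
  weight(U=4) = 1/20
Total weight = 1/20 + 1/20 = 1/10
P(U=3 | obs) = 1/20 / 1/10 = 1/2
P(U=4 | obs) = 1/20 / 1/10 = 1/2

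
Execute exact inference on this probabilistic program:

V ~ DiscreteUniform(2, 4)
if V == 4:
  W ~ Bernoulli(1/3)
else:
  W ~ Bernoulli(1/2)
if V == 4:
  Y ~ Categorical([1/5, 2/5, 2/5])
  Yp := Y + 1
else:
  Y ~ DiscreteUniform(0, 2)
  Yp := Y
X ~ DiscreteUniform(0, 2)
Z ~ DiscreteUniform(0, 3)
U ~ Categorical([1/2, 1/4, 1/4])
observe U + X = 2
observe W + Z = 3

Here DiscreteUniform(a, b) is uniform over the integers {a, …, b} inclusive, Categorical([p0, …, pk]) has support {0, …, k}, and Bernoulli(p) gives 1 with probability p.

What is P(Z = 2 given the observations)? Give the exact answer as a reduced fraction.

Enumerate traces; 54 have nonzero weight after conditioning:
  (V=2, W=0, Y=0, X=0, Z=3, U=2) weight 1/864
  (V=2, W=0, Y=0, X=1, Z=3, U=1) weight 1/864
  (V=2, W=0, Y=0, X=2, Z=3, U=0) weight 1/432
  (V=2, W=0, Y=1, X=0, Z=3, U=2) weight 1/864
  (V=2, W=0, Y=1, X=1, Z=3, U=1) weight 1/864
  (V=2, W=0, Y=1, X=2, Z=3, U=0) weight 1/432
  (V=2, W=0, Y=2, X=0, Z=3, U=2) weight 1/864
  (V=2, W=0, Y=2, X=1, Z=3, U=1) weight 1/864
  (V=2, W=1, Y=0, X=0, Z=2, U=2) weight 1/864
  … 45 more
Group by Z:
  weight(Z=2) = 1/27
  weight(Z=3) = 5/108
Total weight = 1/27 + 5/108 = 1/12
P(Z=2 | obs) = 1/27 / 1/12 = 4/9
P(Z=3 | obs) = 5/108 / 1/12 = 5/9

P(Z = 2 | obs) = 4/9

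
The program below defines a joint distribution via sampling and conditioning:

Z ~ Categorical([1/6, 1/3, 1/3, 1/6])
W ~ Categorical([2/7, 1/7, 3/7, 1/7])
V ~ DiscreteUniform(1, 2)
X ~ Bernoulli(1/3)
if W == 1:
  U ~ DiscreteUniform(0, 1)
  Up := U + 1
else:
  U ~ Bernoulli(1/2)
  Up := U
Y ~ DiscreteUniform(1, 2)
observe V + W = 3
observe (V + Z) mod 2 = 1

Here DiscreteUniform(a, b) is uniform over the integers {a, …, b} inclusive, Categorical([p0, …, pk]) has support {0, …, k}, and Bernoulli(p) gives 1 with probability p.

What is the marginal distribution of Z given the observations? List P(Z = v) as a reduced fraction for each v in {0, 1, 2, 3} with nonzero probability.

Enumerate traces; 32 have nonzero weight after conditioning:
  (Z=0, W=2, V=1, X=0, U=0, Y=1) weight 1/168
  (Z=0, W=2, V=1, X=0, U=0, Y=2) weight 1/168
  (Z=0, W=2, V=1, X=0, U=1, Y=1) weight 1/168
  (Z=0, W=2, V=1, X=0, U=1, Y=2) weight 1/168
  (Z=0, W=2, V=1, X=1, U=0, Y=1) weight 1/336
  (Z=0, W=2, V=1, X=1, U=0, Y=2) weight 1/336
  (Z=0, W=2, V=1, X=1, U=1, Y=1) weight 1/336
  (Z=0, W=2, V=1, X=1, U=1, Y=2) weight 1/336
  (Z=1, W=1, V=2, X=0, U=0, Y=1) weight 1/252
  (Z=2, W=2, V=1, X=0, U=0, Y=1) weight 1/84
  … 22 more
Group by Z:
  weight(Z=0) = 1/28
  weight(Z=1) = 1/42
  weight(Z=2) = 1/14
  weight(Z=3) = 1/84
Total weight = 1/28 + 1/42 + 1/14 + 1/84 = 1/7
P(Z=0 | obs) = 1/28 / 1/7 = 1/4
P(Z=1 | obs) = 1/42 / 1/7 = 1/6
P(Z=2 | obs) = 1/14 / 1/7 = 1/2
P(Z=3 | obs) = 1/84 / 1/7 = 1/12

P(Z=0) = 1/4, P(Z=1) = 1/6, P(Z=2) = 1/2, P(Z=3) = 1/12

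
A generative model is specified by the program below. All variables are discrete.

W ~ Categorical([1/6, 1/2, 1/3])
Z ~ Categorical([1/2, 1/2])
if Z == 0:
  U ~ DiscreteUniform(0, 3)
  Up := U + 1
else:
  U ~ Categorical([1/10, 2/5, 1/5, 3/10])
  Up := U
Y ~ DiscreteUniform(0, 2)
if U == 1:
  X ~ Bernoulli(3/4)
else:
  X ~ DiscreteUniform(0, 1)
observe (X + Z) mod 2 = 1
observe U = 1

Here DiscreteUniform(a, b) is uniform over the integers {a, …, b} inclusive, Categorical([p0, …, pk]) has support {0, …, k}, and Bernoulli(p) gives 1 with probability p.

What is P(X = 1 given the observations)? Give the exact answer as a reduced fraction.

Enumerate traces; 18 have nonzero weight after conditioning:
  (W=0, Z=0, U=1, Y=0, X=1) weight 1/192
  (W=0, Z=0, U=1, Y=1, X=1) weight 1/192
  (W=0, Z=0, U=1, Y=2, X=1) weight 1/192
  (W=0, Z=1, U=1, Y=0, X=0) weight 1/360
  (W=0, Z=1, U=1, Y=1, X=0) weight 1/360
  (W=0, Z=1, U=1, Y=2, X=0) weight 1/360
  (W=1, Z=0, U=1, Y=0, X=1) weight 1/64
  (W=1, Z=0, U=1, Y=1, X=1) weight 1/64
  … 10 more
Group by X:
  weight(X=0) = 1/20
  weight(X=1) = 3/32
Total weight = 1/20 + 3/32 = 23/160
P(X=0 | obs) = 1/20 / 23/160 = 8/23
P(X=1 | obs) = 3/32 / 23/160 = 15/23

P(X = 1 | obs) = 15/23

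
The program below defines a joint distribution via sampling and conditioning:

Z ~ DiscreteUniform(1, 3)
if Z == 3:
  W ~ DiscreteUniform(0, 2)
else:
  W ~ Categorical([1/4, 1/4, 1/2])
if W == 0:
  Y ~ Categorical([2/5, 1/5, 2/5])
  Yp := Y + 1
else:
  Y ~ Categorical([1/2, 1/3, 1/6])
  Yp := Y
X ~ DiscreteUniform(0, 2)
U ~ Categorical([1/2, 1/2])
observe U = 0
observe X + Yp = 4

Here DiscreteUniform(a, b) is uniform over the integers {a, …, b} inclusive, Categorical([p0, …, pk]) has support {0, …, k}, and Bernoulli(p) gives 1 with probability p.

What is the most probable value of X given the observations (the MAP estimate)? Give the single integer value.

argmax_v P(X = v | obs) = 2

Enumerate traces; 12 have nonzero weight after conditioning:
  (Z=1, W=0, Y=1, X=2, U=0) weight 1/360
  (Z=1, W=0, Y=2, X=1, U=0) weight 1/180
  (Z=1, W=1, Y=2, X=2, U=0) weight 1/432
  (Z=1, W=2, Y=2, X=2, U=0) weight 1/216
  (Z=2, W=0, Y=1, X=2, U=0) weight 1/360
  (Z=2, W=0, Y=2, X=1, U=0) weight 1/180
  (Z=2, W=1, Y=2, X=2, U=0) weight 1/432
  (Z=2, W=2, Y=2, X=2, U=0) weight 1/216
  … 4 more
Group by X:
  weight(X=1) = 1/54
  weight(X=2) = 19/648
Total weight = 1/54 + 19/648 = 31/648
P(X=1 | obs) = 1/54 / 31/648 = 12/31
P(X=2 | obs) = 19/648 / 31/648 = 19/31
argmax = 2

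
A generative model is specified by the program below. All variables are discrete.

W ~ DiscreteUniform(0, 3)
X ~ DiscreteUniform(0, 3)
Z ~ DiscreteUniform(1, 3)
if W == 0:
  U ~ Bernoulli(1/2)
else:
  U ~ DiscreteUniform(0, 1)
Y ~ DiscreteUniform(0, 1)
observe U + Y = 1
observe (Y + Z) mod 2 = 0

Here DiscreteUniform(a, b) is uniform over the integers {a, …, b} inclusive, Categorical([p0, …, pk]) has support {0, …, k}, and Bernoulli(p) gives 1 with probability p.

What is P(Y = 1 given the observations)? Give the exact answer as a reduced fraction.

Enumerate traces; 48 have nonzero weight after conditioning:
  (W=0, X=0, Z=1, U=0, Y=1) weight 1/192
  (W=0, X=0, Z=2, U=1, Y=0) weight 1/192
  (W=0, X=0, Z=3, U=0, Y=1) weight 1/192
  (W=0, X=1, Z=1, U=0, Y=1) weight 1/192
  (W=0, X=1, Z=2, U=1, Y=0) weight 1/192
  (W=0, X=1, Z=3, U=0, Y=1) weight 1/192
  (W=0, X=2, Z=1, U=0, Y=1) weight 1/192
  (W=0, X=2, Z=2, U=1, Y=0) weight 1/192
  … 40 more
Group by Y:
  weight(Y=0) = 1/12
  weight(Y=1) = 1/6
Total weight = 1/12 + 1/6 = 1/4
P(Y=0 | obs) = 1/12 / 1/4 = 1/3
P(Y=1 | obs) = 1/6 / 1/4 = 2/3

P(Y = 1 | obs) = 2/3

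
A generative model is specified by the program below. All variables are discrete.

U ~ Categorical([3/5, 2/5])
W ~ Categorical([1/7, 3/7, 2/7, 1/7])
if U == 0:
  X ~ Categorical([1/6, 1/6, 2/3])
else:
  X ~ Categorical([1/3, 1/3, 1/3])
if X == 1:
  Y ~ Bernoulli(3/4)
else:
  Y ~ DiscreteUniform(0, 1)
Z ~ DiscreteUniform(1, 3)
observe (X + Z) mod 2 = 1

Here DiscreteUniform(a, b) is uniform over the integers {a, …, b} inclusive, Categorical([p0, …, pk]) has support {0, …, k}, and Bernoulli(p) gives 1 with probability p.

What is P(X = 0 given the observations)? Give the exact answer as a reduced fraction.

P(X = 0 | obs) = 14/53

Enumerate traces; 80 have nonzero weight after conditioning:
  (U=0, W=0, X=0, Y=0, Z=1) weight 1/420
  (U=0, W=0, X=0, Y=0, Z=3) weight 1/420
  (U=0, W=0, X=0, Y=1, Z=1) weight 1/420
  (U=0, W=0, X=0, Y=1, Z=3) weight 1/420
  (U=0, W=0, X=1, Y=0, Z=2) weight 1/840
  (U=0, W=0, X=1, Y=1, Z=2) weight 1/280
  (U=0, W=0, X=2, Y=0, Z=1) weight 1/105
  (U=0, W=0, X=2, Y=0, Z=3) weight 1/105
  … 72 more
Group by X:
  weight(X=0) = 7/45
  weight(X=1) = 7/90
  weight(X=2) = 16/45
Total weight = 7/45 + 7/90 + 16/45 = 53/90
P(X=0 | obs) = 7/45 / 53/90 = 14/53
P(X=1 | obs) = 7/90 / 53/90 = 7/53
P(X=2 | obs) = 16/45 / 53/90 = 32/53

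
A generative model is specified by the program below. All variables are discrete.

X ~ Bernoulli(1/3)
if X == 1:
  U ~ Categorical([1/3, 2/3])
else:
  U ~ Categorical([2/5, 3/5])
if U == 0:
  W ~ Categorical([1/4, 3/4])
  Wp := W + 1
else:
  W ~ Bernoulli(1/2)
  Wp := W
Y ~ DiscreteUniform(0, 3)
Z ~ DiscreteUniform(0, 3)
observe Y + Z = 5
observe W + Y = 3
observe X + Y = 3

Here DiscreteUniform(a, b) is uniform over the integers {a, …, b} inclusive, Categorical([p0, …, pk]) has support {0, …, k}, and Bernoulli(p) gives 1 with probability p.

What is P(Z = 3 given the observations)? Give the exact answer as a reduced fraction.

Enumerate traces; 4 have nonzero weight after conditioning:
  (X=0, U=0, W=0, Y=3, Z=2) weight 1/240
  (X=0, U=1, W=0, Y=3, Z=2) weight 1/80
  (X=1, U=0, W=1, Y=2, Z=3) weight 1/192
  (X=1, U=1, W=1, Y=2, Z=3) weight 1/144
Group by Z:
  weight(Z=2) = 1/60
  weight(Z=3) = 7/576
Total weight = 1/60 + 7/576 = 83/2880
P(Z=2 | obs) = 1/60 / 83/2880 = 48/83
P(Z=3 | obs) = 7/576 / 83/2880 = 35/83

P(Z = 3 | obs) = 35/83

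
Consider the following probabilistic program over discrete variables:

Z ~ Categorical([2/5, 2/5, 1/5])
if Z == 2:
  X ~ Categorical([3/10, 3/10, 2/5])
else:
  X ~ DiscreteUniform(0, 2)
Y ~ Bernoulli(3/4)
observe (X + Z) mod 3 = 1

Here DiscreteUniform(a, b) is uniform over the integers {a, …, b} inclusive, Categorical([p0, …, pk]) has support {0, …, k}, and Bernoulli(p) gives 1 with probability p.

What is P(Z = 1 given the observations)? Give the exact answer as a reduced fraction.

Enumerate traces; 6 have nonzero weight after conditioning:
  (Z=0, X=1, Y=0) weight 1/30
  (Z=0, X=1, Y=1) weight 1/10
  (Z=1, X=0, Y=0) weight 1/30
  (Z=1, X=0, Y=1) weight 1/10
  (Z=2, X=2, Y=0) weight 1/50
  (Z=2, X=2, Y=1) weight 3/50
Group by Z:
  weight(Z=0) = 2/15
  weight(Z=1) = 2/15
  weight(Z=2) = 2/25
Total weight = 2/15 + 2/15 + 2/25 = 26/75
P(Z=0 | obs) = 2/15 / 26/75 = 5/13
P(Z=1 | obs) = 2/15 / 26/75 = 5/13
P(Z=2 | obs) = 2/25 / 26/75 = 3/13

P(Z = 1 | obs) = 5/13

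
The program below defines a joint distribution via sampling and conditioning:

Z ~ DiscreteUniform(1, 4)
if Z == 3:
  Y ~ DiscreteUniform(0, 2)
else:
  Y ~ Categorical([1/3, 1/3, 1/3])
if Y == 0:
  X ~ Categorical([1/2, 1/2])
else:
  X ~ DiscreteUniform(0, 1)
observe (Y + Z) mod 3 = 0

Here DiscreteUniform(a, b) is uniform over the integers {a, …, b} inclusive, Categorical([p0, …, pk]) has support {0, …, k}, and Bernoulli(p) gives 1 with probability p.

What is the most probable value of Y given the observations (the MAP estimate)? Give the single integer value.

argmax_v P(Y = v | obs) = 2

Enumerate traces; 8 have nonzero weight after conditioning:
  (Z=1, Y=2, X=0) weight 1/24
  (Z=1, Y=2, X=1) weight 1/24
  (Z=2, Y=1, X=0) weight 1/24
  (Z=2, Y=1, X=1) weight 1/24
  (Z=3, Y=0, X=0) weight 1/24
  (Z=3, Y=0, X=1) weight 1/24
  (Z=4, Y=2, X=0) weight 1/24
  (Z=4, Y=2, X=1) weight 1/24
Group by Y:
  weight(Y=0) = 1/12
  weight(Y=1) = 1/12
  weight(Y=2) = 1/6
Total weight = 1/12 + 1/12 + 1/6 = 1/3
P(Y=0 | obs) = 1/12 / 1/3 = 1/4
P(Y=1 | obs) = 1/12 / 1/3 = 1/4
P(Y=2 | obs) = 1/6 / 1/3 = 1/2
argmax = 2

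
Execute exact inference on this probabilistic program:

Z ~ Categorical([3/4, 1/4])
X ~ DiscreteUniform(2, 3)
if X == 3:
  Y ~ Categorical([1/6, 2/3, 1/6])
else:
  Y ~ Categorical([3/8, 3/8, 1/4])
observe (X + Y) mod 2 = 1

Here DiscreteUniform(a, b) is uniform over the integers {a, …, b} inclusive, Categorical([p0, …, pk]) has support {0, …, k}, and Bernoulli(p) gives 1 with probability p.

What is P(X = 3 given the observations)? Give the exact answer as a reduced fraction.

Enumerate traces; 6 have nonzero weight after conditioning:
  (Z=0, X=2, Y=1) weight 9/64
  (Z=0, X=3, Y=0) weight 1/16
  (Z=0, X=3, Y=2) weight 1/16
  (Z=1, X=2, Y=1) weight 3/64
  (Z=1, X=3, Y=0) weight 1/48
  (Z=1, X=3, Y=2) weight 1/48
Group by X:
  weight(X=2) = 3/16
  weight(X=3) = 1/6
Total weight = 3/16 + 1/6 = 17/48
P(X=2 | obs) = 3/16 / 17/48 = 9/17
P(X=3 | obs) = 1/6 / 17/48 = 8/17

P(X = 3 | obs) = 8/17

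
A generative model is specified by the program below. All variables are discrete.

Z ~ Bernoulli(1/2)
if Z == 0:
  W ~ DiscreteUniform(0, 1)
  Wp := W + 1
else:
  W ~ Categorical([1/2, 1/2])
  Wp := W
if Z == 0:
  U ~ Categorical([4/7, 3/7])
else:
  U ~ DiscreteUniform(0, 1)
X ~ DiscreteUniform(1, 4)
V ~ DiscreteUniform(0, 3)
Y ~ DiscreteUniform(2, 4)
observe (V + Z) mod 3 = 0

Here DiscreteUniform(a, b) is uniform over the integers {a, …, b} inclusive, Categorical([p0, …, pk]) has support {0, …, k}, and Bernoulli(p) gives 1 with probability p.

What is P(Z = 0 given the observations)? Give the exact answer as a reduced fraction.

Enumerate traces; 144 have nonzero weight after conditioning:
  (Z=0, W=0, U=0, X=1, V=0, Y=2) weight 1/336
  (Z=0, W=0, U=0, X=1, V=0, Y=3) weight 1/336
  (Z=0, W=0, U=0, X=1, V=0, Y=4) weight 1/336
  (Z=0, W=0, U=0, X=1, V=3, Y=2) weight 1/336
  (Z=0, W=0, U=0, X=1, V=3, Y=3) weight 1/336
  (Z=0, W=0, U=0, X=1, V=3, Y=4) weight 1/336
  (Z=0, W=0, U=0, X=2, V=0, Y=2) weight 1/336
  (Z=0, W=0, U=0, X=2, V=0, Y=3) weight 1/336
  (Z=1, W=0, U=0, X=1, V=2, Y=2) weight 1/384
  … 135 more
Group by Z:
  weight(Z=0) = 1/4
  weight(Z=1) = 1/8
Total weight = 1/4 + 1/8 = 3/8
P(Z=0 | obs) = 1/4 / 3/8 = 2/3
P(Z=1 | obs) = 1/8 / 3/8 = 1/3

P(Z = 0 | obs) = 2/3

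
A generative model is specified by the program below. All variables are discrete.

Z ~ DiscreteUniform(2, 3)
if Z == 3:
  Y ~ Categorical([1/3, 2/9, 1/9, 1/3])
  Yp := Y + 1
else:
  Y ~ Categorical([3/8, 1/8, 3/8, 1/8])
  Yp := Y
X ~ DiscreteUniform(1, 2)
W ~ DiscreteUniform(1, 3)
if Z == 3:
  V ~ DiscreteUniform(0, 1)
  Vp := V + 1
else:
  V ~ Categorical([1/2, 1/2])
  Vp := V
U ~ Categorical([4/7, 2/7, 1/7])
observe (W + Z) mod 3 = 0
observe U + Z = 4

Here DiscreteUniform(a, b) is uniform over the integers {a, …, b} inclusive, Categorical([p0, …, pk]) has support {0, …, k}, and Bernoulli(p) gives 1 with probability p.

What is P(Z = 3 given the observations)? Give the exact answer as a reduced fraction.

Enumerate traces; 32 have nonzero weight after conditioning:
  (Z=2, Y=0, X=1, W=1, V=0, U=2) weight 1/448
  (Z=2, Y=0, X=1, W=1, V=1, U=2) weight 1/448
  (Z=2, Y=0, X=2, W=1, V=0, U=2) weight 1/448
  (Z=2, Y=0, X=2, W=1, V=1, U=2) weight 1/448
  (Z=2, Y=1, X=1, W=1, V=0, U=2) weight 1/1344
  (Z=2, Y=1, X=1, W=1, V=1, U=2) weight 1/1344
  (Z=2, Y=1, X=2, W=1, V=0, U=2) weight 1/1344
  (Z=2, Y=1, X=2, W=1, V=1, U=2) weight 1/1344
  (Z=3, Y=0, X=1, W=3, V=0, U=1) weight 1/252
  … 23 more
Group by Z:
  weight(Z=2) = 1/42
  weight(Z=3) = 1/21
Total weight = 1/42 + 1/21 = 1/14
P(Z=2 | obs) = 1/42 / 1/14 = 1/3
P(Z=3 | obs) = 1/21 / 1/14 = 2/3

P(Z = 3 | obs) = 2/3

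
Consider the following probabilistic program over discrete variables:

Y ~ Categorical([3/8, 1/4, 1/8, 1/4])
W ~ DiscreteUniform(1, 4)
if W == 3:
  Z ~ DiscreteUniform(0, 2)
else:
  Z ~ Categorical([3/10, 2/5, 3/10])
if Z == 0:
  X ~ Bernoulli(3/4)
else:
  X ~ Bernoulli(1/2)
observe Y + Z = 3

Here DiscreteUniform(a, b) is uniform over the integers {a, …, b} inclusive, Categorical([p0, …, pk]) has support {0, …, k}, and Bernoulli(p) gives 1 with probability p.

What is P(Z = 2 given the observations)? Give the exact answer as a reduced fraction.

Enumerate traces; 24 have nonzero weight after conditioning:
  (Y=1, W=1, Z=2, X=0) weight 3/320
  (Y=1, W=1, Z=2, X=1) weight 3/320
  (Y=1, W=2, Z=2, X=0) weight 3/320
  (Y=1, W=2, Z=2, X=1) weight 3/320
  (Y=1, W=3, Z=2, X=0) weight 1/96
  (Y=1, W=3, Z=2, X=1) weight 1/96
  (Y=1, W=4, Z=2, X=0) weight 3/320
  (Y=1, W=4, Z=2, X=1) weight 3/320
  (Y=2, W=1, Z=1, X=0) weight 1/160
  (Y=3, W=1, Z=0, X=0) weight 3/640
  … 14 more
Group by Z:
  weight(Z=0) = 37/480
  weight(Z=1) = 23/480
  weight(Z=2) = 37/480
Total weight = 37/480 + 23/480 + 37/480 = 97/480
P(Z=0 | obs) = 37/480 / 97/480 = 37/97
P(Z=1 | obs) = 23/480 / 97/480 = 23/97
P(Z=2 | obs) = 37/480 / 97/480 = 37/97

P(Z = 2 | obs) = 37/97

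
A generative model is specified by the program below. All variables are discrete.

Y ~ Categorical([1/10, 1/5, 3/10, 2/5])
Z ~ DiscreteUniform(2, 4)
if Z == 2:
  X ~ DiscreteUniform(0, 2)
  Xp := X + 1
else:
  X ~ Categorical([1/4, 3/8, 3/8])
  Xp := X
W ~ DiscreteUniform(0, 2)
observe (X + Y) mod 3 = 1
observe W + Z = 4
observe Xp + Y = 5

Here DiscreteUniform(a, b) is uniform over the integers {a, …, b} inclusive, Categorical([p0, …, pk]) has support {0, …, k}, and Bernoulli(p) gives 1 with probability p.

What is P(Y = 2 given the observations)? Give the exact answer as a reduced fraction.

P(Y = 2 | obs) = 3/7

Enumerate traces; 2 have nonzero weight after conditioning:
  (Y=2, Z=2, X=2, W=2) weight 1/90
  (Y=3, Z=2, X=1, W=2) weight 2/135
Group by Y:
  weight(Y=2) = 1/90
  weight(Y=3) = 2/135
Total weight = 1/90 + 2/135 = 7/270
P(Y=2 | obs) = 1/90 / 7/270 = 3/7
P(Y=3 | obs) = 2/135 / 7/270 = 4/7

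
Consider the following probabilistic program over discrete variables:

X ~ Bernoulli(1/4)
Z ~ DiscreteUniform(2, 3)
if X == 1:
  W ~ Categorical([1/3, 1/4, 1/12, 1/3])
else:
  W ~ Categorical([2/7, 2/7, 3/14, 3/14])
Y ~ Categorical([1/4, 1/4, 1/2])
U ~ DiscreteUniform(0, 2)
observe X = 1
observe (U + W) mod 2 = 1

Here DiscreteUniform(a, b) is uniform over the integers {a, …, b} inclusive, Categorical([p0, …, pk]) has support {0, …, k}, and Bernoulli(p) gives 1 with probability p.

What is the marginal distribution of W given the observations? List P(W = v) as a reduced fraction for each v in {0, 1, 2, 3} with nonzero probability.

P(W=0) = 4/19, P(W=1) = 6/19, P(W=2) = 1/19, P(W=3) = 8/19

Enumerate traces; 36 have nonzero weight after conditioning:
  (X=1, Z=2, W=0, Y=0, U=1) weight 1/288
  (X=1, Z=2, W=0, Y=1, U=1) weight 1/288
  (X=1, Z=2, W=0, Y=2, U=1) weight 1/144
  (X=1, Z=2, W=1, Y=0, U=0) weight 1/384
  (X=1, Z=2, W=1, Y=0, U=2) weight 1/384
  (X=1, Z=2, W=1, Y=1, U=0) weight 1/384
  (X=1, Z=2, W=1, Y=1, U=2) weight 1/384
  (X=1, Z=2, W=1, Y=2, U=0) weight 1/192
  (X=1, Z=2, W=2, Y=0, U=1) weight 1/1152
  (X=1, Z=2, W=3, Y=0, U=0) weight 1/288
  … 26 more
Group by W:
  weight(W=0) = 1/36
  weight(W=1) = 1/24
  weight(W=2) = 1/144
  weight(W=3) = 1/18
Total weight = 1/36 + 1/24 + 1/144 + 1/18 = 19/144
P(W=0 | obs) = 1/36 / 19/144 = 4/19
P(W=1 | obs) = 1/24 / 19/144 = 6/19
P(W=2 | obs) = 1/144 / 19/144 = 1/19
P(W=3 | obs) = 1/18 / 19/144 = 8/19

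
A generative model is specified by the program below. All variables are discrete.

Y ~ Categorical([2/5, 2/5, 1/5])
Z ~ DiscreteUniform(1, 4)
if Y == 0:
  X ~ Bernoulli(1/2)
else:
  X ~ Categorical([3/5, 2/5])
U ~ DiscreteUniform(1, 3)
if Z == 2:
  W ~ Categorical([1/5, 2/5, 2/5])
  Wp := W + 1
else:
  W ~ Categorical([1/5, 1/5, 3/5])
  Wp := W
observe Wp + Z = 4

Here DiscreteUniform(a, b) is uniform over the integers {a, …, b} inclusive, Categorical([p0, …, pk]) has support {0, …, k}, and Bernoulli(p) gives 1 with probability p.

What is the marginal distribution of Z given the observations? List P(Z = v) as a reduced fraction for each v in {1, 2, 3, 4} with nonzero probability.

Enumerate traces; 54 have nonzero weight after conditioning:
  (Y=0, Z=2, X=0, U=1, W=1) weight 1/150
  (Y=0, Z=2, X=0, U=2, W=1) weight 1/150
  (Y=0, Z=2, X=0, U=3, W=1) weight 1/150
  (Y=0, Z=2, X=1, U=1, W=1) weight 1/150
  (Y=0, Z=2, X=1, U=2, W=1) weight 1/150
  (Y=0, Z=2, X=1, U=3, W=1) weight 1/150
  (Y=0, Z=3, X=0, U=1, W=1) weight 1/300
  (Y=0, Z=3, X=0, U=2, W=1) weight 1/300
  (Y=0, Z=4, X=0, U=1, W=0) weight 1/300
  … 45 more
Group by Z:
  weight(Z=2) = 1/10
  weight(Z=3) = 1/20
  weight(Z=4) = 1/20
Total weight = 1/10 + 1/20 + 1/20 = 1/5
P(Z=2 | obs) = 1/10 / 1/5 = 1/2
P(Z=3 | obs) = 1/20 / 1/5 = 1/4
P(Z=4 | obs) = 1/20 / 1/5 = 1/4

P(Z=2) = 1/2, P(Z=3) = 1/4, P(Z=4) = 1/4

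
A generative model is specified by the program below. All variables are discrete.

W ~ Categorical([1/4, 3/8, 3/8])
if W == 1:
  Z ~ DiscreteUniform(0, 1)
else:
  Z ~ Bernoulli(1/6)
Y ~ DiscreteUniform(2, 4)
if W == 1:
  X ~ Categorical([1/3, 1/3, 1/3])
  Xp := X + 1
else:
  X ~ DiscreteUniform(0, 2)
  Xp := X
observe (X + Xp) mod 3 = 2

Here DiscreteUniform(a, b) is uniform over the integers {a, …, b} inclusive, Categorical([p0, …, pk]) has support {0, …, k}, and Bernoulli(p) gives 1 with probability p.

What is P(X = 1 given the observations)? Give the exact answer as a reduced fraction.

Enumerate traces; 18 have nonzero weight after conditioning:
  (W=0, Z=0, Y=2, X=1) weight 5/216
  (W=0, Z=0, Y=3, X=1) weight 5/216
  (W=0, Z=0, Y=4, X=1) weight 5/216
  (W=0, Z=1, Y=2, X=1) weight 1/216
  (W=0, Z=1, Y=3, X=1) weight 1/216
  (W=0, Z=1, Y=4, X=1) weight 1/216
  (W=1, Z=0, Y=2, X=2) weight 1/48
  (W=1, Z=0, Y=3, X=2) weight 1/48
  … 10 more
Group by X:
  weight(X=1) = 5/24
  weight(X=2) = 1/8
Total weight = 5/24 + 1/8 = 1/3
P(X=1 | obs) = 5/24 / 1/3 = 5/8
P(X=2 | obs) = 1/8 / 1/3 = 3/8

P(X = 1 | obs) = 5/8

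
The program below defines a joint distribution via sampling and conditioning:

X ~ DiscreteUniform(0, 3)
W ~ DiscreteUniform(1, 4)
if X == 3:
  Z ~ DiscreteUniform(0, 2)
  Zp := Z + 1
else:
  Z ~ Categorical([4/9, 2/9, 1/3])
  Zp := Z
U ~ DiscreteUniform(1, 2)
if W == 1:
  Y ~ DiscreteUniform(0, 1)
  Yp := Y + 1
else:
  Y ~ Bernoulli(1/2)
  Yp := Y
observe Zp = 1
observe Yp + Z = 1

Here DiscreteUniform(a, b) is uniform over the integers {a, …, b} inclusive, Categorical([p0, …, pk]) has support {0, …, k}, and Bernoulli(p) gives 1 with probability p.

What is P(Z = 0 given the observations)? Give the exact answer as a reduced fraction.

P(Z = 0 | obs) = 2/5

Enumerate traces; 26 have nonzero weight after conditioning:
  (X=0, W=2, Z=1, U=1, Y=0) weight 1/288
  (X=0, W=2, Z=1, U=2, Y=0) weight 1/288
  (X=0, W=3, Z=1, U=1, Y=0) weight 1/288
  (X=0, W=3, Z=1, U=2, Y=0) weight 1/288
  (X=0, W=4, Z=1, U=1, Y=0) weight 1/288
  (X=0, W=4, Z=1, U=2, Y=0) weight 1/288
  (X=1, W=2, Z=1, U=1, Y=0) weight 1/288
  (X=1, W=2, Z=1, U=2, Y=0) weight 1/288
  (X=3, W=1, Z=0, U=1, Y=0) weight 1/192
  … 17 more
Group by Z:
  weight(Z=0) = 1/24
  weight(Z=1) = 1/16
Total weight = 1/24 + 1/16 = 5/48
P(Z=0 | obs) = 1/24 / 5/48 = 2/5
P(Z=1 | obs) = 1/16 / 5/48 = 3/5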